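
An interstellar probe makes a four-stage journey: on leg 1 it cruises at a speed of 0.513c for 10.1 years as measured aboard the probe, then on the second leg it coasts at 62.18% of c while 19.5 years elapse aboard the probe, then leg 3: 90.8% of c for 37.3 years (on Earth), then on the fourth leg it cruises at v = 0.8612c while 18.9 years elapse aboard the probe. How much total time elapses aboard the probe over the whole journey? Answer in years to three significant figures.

τ = 64.1 years

Leg 1: 10.1 years is already measured aboard the probe.
Leg 2: 19.5 years is already measured aboard the probe.
Leg 3: β = 0.908; γ = 1/√(1 − 0.908²) = 1/√0.1755 = 2.387; τ_3 = 37.3/2.387 = 15.63 years.
Leg 4: 18.9 years is already measured aboard the probe.
Total: 10.10 + 19.50 + 15.63 + 18.90 years.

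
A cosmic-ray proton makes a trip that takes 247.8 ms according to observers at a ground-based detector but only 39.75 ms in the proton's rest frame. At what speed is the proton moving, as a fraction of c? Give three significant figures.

The proper time is measured in the proton's rest frame (both events occur at the proton's location); Δt is measured at a ground-based detector. γ = Δt/τ = 247.8/39.75 = 6.234.
β = √(1 − 1/γ²) = √(1 − 0.02573) = √0.9743

v = 0.987c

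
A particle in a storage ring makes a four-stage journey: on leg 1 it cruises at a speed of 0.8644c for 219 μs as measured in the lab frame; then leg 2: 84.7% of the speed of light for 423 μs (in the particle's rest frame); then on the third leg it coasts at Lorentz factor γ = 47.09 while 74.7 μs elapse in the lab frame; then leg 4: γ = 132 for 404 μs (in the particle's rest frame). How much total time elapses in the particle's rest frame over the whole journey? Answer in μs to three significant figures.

Leg 1: γ = 1/√(1 − 0.8644²) = 1/√0.2528 = 1.989; τ_1 = 219/1.989 = 110.1 μs.
Leg 2: 423 μs is already measured in the particle's rest frame.
Leg 3: γ = 47.09; τ_3 = 74.7/47.09 = 1.586 μs.
Leg 4: 404 μs is already measured in the particle's rest frame.
Total: 110.1 + 423.0 + 1.586 + 404.0 μs.

τ = 939 μs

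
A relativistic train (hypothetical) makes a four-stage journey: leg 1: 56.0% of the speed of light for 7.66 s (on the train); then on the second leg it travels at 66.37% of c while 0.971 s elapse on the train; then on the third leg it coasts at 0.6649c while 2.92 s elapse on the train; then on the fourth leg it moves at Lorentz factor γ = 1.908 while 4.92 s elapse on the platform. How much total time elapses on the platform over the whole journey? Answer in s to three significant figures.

Δt = 19.4 s

Leg 1: β = 0.560; γ = 1/√(1 − 0.560²) = 1/√0.6864 = 1.207; Δt_1 = 1.207 × 7.66 = 9.246 s.
Leg 2: β = 0.6637; γ = 1/√(1 − 0.6637²) = 1/√0.5595 = 1.337; Δt_2 = 1.337 × 0.971 = 1.298 s.
Leg 3: γ = 1/√(1 − 0.6649²) = 1/√0.5579 = 1.339; Δt_3 = 1.339 × 2.92 = 3.909 s.
Leg 4: 4.92 s is already measured on the platform.
Total: 9.246 + 1.298 + 3.909 + 4.920 s.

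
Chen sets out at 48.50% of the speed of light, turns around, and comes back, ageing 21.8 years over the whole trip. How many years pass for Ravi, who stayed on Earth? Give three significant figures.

β = 0.4850; γ = 1/√(1 − 0.4850²) = 1/√0.7648 = 1.143
Earth-frame duration is the dilated interval: Δt = γτ = 1.143 × 21.8 years.

Δt = 24.9 years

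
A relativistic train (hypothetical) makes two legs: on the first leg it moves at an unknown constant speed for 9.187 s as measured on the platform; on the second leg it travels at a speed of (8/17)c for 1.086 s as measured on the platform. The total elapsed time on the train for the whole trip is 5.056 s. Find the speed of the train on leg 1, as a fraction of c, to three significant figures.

Leg 1: speed unknown; τ_1 = 9.187/γ_1.
Leg 2: γ = 1/√(1 − (8/17)²) = 17/15 ≈ 1.133; τ_2 = 1.086/1.133 = 0.9582 s.
Total proper time: τ_1 + 0.9582 = 5.056, so τ_1 = 5.056 − 0.9582 = 4.098 s.
γ_1 = 9.187/4.098 = 2.242; β = √(1 − 1/γ²) = √0.8010.

β = 0.895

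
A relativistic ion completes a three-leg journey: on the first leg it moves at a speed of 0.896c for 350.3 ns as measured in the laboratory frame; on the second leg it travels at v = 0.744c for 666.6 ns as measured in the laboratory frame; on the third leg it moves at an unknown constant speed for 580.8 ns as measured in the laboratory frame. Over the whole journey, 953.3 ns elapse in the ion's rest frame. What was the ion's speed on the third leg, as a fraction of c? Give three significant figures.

β = 0.795

Leg 1: γ = 1/√(1 − 0.896²) = 1/√0.1972 = 2.252; τ_1 = 350.3/2.252 = 155.6 ns.
Leg 2: γ = 1/√(1 − 0.744²) = 1/√0.4465 = 1.497; τ_2 = 666.6/1.497 = 445.4 ns.
Leg 3: speed unknown; τ_3 = 580.8/γ_3.
Total proper time: 155.6 + 445.4 + τ_3 = 953.3, so τ_3 = 953.3 − 601.0 = 352.3 ns.
γ_3 = 580.8/352.3 = 1.648; β = √(1 − 1/γ²) = √0.6320.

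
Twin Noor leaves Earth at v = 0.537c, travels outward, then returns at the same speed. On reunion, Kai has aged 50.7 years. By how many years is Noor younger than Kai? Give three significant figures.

Δt − τ = 7.93 years

γ = 1/√(1 − 0.537²) = 1/√0.7116 = 1.185
Noor's elapsed proper time: τ = 50.7/1.185 = 42.77 years.
Age gap = Δt − τ = 50.7 − 42.77 years.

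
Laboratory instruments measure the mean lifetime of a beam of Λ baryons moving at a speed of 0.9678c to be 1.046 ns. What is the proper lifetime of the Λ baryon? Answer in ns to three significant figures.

γ = 1/√(1 − 0.9678²) = 1/√0.06336 = 3.973
The lab-frame lifetime is the dilated interval; the proper lifetime is τ₀ = Δt/γ = 1.046/3.973 ns.

τ₀ = 0.263 ns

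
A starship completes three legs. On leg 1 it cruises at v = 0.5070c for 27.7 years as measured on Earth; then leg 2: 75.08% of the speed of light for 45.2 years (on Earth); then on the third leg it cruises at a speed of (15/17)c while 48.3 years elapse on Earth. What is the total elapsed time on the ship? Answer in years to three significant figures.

τ = 76.5 years

Leg 1: γ = 1/√(1 − 0.5070²) = 1/√0.7430 = 1.160; τ_1 = 27.7/1.160 = 23.88 years.
Leg 2: β = 0.7508; γ = 1/√(1 − 0.7508²) = 1/√0.4363 = 1.514; τ_2 = 45.2/1.514 = 29.86 years.
Leg 3: γ = 1/√(1 − (15/17)²) = 17/8 = 2.125; τ_3 = 48.3/2.125 = 22.73 years.
Total: 23.88 + 29.86 + 22.73 years.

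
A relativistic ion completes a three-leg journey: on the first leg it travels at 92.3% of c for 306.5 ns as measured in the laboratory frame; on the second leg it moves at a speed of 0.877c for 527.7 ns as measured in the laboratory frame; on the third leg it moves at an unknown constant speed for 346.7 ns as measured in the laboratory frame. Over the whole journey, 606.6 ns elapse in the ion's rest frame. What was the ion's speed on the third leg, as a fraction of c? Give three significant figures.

β = 0.735

Leg 1: β = 0.923; γ = 1/√(1 − 0.923²) = 1/√0.1481 = 2.599; τ_1 = 306.5/2.599 = 117.9 ns.
Leg 2: γ = 1/√(1 − 0.877²) = 1/√0.2309 = 2.081; τ_2 = 527.7/2.081 = 253.6 ns.
Leg 3: speed unknown; τ_3 = 346.7/γ_3.
Total proper time: 117.9 + 253.6 + τ_3 = 606.6, so τ_3 = 606.6 − 371.5 = 235.1 ns.
γ_3 = 346.7/235.1 = 1.475; β = √(1 − 1/γ²) = √0.5402.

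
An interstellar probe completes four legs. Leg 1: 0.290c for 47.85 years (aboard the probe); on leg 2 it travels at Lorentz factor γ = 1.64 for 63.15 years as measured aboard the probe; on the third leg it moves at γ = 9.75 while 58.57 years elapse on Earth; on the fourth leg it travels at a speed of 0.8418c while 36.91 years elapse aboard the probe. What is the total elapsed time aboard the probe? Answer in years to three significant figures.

τ = 154 years

Leg 1: 47.85 years is already measured aboard the probe.
Leg 2: 63.15 years is already measured aboard the probe.
Leg 3: γ = 9.75; τ_3 = 58.57/9.750 = 6.007 years.
Leg 4: 36.91 years is already measured aboard the probe.
Total: 47.85 + 63.15 + 6.007 + 36.91 years.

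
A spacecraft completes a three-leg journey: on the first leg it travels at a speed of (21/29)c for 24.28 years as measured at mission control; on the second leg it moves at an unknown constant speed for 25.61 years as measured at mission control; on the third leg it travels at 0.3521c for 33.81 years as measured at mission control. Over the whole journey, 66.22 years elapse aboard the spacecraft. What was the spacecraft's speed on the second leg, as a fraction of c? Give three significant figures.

β = 0.718

Leg 1: γ = 1/√(1 − (21/29)²) = 29/20 = 1.450; τ_1 = 24.28/1.450 = 16.74 years.
Leg 2: speed unknown; τ_2 = 25.61/γ_2.
Leg 3: γ = 1/√(1 − 0.3521²) = 1/√0.8760 = 1.068; τ_3 = 33.81/1.068 = 31.64 years.
Total proper time: 16.74 + τ_2 + 31.64 = 66.22, so τ_2 = 66.22 − 48.39 = 17.83 years.
γ_2 = 25.61/17.83 = 1.436; β = √(1 − 1/γ²) = √0.5153.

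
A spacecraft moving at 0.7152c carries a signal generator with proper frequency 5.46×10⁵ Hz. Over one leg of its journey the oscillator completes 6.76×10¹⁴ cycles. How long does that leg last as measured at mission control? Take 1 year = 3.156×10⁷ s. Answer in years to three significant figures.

γ = 1/√(1 − 0.7152²) = 1/√0.4885 = 1.431
Proper time for N cycles: τ = N/f = 6.76×10¹⁴/(5.46×10⁵) = 1.238×10⁹ s = 39.23 years.
Lab-frame duration Δt = γτ = 1.431 × 39.23 = 56.13 years.

Δt = 56.1 years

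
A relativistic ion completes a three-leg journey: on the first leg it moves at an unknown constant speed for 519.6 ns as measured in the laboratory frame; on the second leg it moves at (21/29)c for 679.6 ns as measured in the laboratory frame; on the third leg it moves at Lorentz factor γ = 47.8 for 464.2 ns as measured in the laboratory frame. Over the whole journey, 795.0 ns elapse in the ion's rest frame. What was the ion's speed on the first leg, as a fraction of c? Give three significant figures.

β = 0.793

Leg 1: speed unknown; τ_1 = 519.6/γ_1.
Leg 2: γ = 1/√(1 − (21/29)²) = 29/20 = 1.450; τ_2 = 679.6/1.450 = 468.7 ns.
Leg 3: γ = 47.8; τ_3 = 464.2/47.80 = 9.711 ns.
Total proper time: τ_1 + 468.7 + 9.711 = 795.0, so τ_1 = 795.0 − 478.4 = 316.6 ns.
γ_1 = 519.6/316.6 = 1.641; β = √(1 − 1/γ²) = √0.6287.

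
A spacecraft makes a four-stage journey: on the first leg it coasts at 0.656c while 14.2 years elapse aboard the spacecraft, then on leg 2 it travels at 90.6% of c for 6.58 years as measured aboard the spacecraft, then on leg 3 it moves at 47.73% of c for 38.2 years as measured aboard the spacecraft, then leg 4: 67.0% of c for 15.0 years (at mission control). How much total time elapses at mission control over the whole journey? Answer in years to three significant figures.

Δt = 92.8 years

Leg 1: γ = 1/√(1 − 0.656²) = 1/√0.5697 = 1.325; Δt_1 = 1.325 × 14.2 = 18.81 years.
Leg 2: β = 0.906; γ = 1/√(1 − 0.906²) = 1/√0.1792 = 2.363; Δt_2 = 2.363 × 6.58 = 15.55 years.
Leg 3: β = 0.4773; γ = 1/√(1 − 0.4773²) = 1/√0.7722 = 1.138; Δt_3 = 1.138 × 38.2 = 43.47 years.
Leg 4: 15.0 years is already measured at mission control.
Total: 18.81 + 15.55 + 43.47 + 15.00 years.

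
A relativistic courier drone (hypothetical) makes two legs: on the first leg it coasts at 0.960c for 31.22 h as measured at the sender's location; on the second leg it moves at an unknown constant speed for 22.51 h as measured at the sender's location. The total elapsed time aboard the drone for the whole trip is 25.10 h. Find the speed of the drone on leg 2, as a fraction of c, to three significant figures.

β = 0.687

Leg 1: γ = 1/√(1 − 0.960²) = 25/7 ≈ 3.571; τ_1 = 31.22/3.571 = 8.742 h.
Leg 2: speed unknown; τ_2 = 22.51/γ_2.
Total proper time: 8.742 + τ_2 = 25.10, so τ_2 = 25.10 − 8.742 = 16.36 h.
γ_2 = 22.51/16.36 = 1.376; β = √(1 − 1/γ²) = √0.4719.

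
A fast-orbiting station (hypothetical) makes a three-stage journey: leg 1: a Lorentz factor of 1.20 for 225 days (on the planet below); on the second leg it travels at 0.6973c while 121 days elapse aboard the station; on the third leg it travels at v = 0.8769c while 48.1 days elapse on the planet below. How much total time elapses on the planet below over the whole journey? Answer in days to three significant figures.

Leg 1: 225 days is already measured on the planet below.
Leg 2: γ = 1/√(1 − 0.6973²) = 1/√0.5138 = 1.395; Δt_2 = 1.395 × 121 = 168.8 days.
Leg 3: 48.1 days is already measured on the planet below.
Total: 225.0 + 168.8 + 48.10 days.

Δt = 442 days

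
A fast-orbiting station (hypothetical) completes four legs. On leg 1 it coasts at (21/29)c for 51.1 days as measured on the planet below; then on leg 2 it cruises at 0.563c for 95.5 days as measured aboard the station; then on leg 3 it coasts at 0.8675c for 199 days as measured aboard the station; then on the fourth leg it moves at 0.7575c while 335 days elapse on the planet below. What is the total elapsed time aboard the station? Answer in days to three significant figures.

τ = 548 days

Leg 1: γ = 1/√(1 − (21/29)²) = 29/20 = 1.450; τ_1 = 51.1/1.450 = 35.24 days.
Leg 2: 95.5 days is already measured aboard the station.
Leg 3: 199 days is already measured aboard the station.
Leg 4: γ = 1/√(1 − 0.7575²) = 1/√0.4262 = 1.532; τ_4 = 335/1.532 = 218.7 days.
Total: 35.24 + 95.50 + 199.0 + 218.7 days.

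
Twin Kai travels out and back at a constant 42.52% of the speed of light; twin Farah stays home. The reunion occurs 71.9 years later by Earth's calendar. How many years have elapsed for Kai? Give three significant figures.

β = 0.4252; γ = 1/√(1 − 0.4252²) = 1/√0.8192 = 1.105
Kai's clock measures proper time along the trip: τ = Δt/γ = 71.9/1.105 years.

τ = 65.1 years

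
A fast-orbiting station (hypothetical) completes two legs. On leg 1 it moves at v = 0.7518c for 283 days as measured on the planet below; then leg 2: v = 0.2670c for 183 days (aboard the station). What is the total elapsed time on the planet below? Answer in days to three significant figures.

Leg 1: 283 days is already measured on the planet below.
Leg 2: γ = 1/√(1 − 0.2670²) = 1/√0.9287 = 1.038; Δt_2 = 1.038 × 183 = 189.9 days.
Total: 283.0 + 189.9 days.

Δt = 473 days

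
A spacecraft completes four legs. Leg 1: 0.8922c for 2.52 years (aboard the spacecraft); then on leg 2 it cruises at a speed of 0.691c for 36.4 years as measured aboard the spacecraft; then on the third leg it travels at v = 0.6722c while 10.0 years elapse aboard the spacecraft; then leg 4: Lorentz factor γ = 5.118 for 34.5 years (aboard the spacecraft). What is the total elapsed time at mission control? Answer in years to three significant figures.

Leg 1: γ = 1/√(1 − 0.8922²) = 1/√0.2040 = 2.214; Δt_1 = 2.214 × 2.52 = 5.580 years.
Leg 2: γ = 1/√(1 − 0.691²) = 1/√0.5225 = 1.383; Δt_2 = 1.383 × 36.4 = 50.36 years.
Leg 3: γ = 1/√(1 − 0.6722²) = 1/√0.5481 = 1.351; Δt_3 = 1.351 × 10.0 = 13.51 years.
Leg 4: γ = 5.118; Δt_4 = 5.118 × 34.5 = 176.6 years.
Total: 5.580 + 50.36 + 13.51 + 176.6 years.

Δt = 246 years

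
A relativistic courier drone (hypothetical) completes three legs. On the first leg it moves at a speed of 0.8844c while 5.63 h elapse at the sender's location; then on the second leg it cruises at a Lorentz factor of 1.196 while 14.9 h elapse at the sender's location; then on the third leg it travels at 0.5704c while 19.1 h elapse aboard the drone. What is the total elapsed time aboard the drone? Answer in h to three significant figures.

τ = 34.2 h

Leg 1: γ = 1/√(1 − 0.8844²) = 1/√0.2178 = 2.143; τ_1 = 5.63/2.143 = 2.628 h.
Leg 2: γ = 1.196; τ_2 = 14.9/1.196 = 12.46 h.
Leg 3: 19.1 h is already measured aboard the drone.
Total: 2.628 + 12.46 + 19.10 h.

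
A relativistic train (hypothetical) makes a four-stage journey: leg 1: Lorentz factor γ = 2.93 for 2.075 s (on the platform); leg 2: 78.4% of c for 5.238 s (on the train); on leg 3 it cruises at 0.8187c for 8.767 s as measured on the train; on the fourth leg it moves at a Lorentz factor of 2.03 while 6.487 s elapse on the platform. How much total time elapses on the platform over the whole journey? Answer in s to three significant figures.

Δt = 32.3 s

Leg 1: 2.075 s is already measured on the platform.
Leg 2: β = 0.784; γ = 1/√(1 − 0.784²) = 1/√0.3853 = 1.611; Δt_2 = 1.611 × 5.238 = 8.438 s.
Leg 3: γ = 1/√(1 − 0.8187²) = 1/√0.3297 = 1.741; Δt_3 = 1.741 × 8.767 = 15.27 s.
Leg 4: 6.487 s is already measured on the platform.
Total: 2.075 + 8.438 + 15.27 + 6.487 s.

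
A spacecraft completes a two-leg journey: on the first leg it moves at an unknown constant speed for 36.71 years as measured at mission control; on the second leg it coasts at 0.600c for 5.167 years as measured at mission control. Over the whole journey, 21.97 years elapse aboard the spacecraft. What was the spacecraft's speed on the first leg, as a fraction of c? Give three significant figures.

Leg 1: speed unknown; τ_1 = 36.71/γ_1.
Leg 2: γ = 1/√(1 − 0.600²) = 5/4 = 1.250; τ_2 = 5.167/1.250 = 4.134 years.
Total proper time: τ_1 + 4.134 = 21.97, so τ_1 = 21.97 − 4.134 = 17.84 years.
γ_1 = 36.71/17.84 = 2.058; β = √(1 − 1/γ²) = √0.7639.

β = 0.874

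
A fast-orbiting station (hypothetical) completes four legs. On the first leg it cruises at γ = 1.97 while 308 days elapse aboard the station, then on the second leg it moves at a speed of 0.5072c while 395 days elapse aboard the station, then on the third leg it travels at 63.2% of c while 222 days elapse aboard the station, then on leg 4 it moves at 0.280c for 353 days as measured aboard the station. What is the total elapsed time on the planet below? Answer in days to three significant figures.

Leg 1: γ = 1.97; Δt_1 = 1.970 × 308 = 606.8 days.
Leg 2: γ = 1/√(1 − 0.5072²) = 1/√0.7427 = 1.160; Δt_2 = 1.160 × 395 = 458.3 days.
Leg 3: β = 0.632; γ = 1/√(1 − 0.632²) = 1/√0.6006 = 1.290; Δt_3 = 1.290 × 222 = 286.5 days.
Leg 4: γ = 1/√(1 − 0.280²) = 25/24 ≈ 1.042; Δt_4 = 1.042 × 353 = 367.7 days.
Total: 606.8 + 458.3 + 286.5 + 367.7 days.

Δt = 1720 days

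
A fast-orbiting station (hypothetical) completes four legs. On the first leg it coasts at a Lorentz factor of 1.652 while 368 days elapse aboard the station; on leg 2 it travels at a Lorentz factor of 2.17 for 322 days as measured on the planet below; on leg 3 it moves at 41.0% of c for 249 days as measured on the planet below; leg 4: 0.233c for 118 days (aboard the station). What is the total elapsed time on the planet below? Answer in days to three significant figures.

Leg 1: γ = 1.652; Δt_1 = 1.652 × 368 = 607.9 days.
Leg 2: 322 days is already measured on the planet below.
Leg 3: 249 days is already measured on the planet below.
Leg 4: γ = 1/√(1 − 0.233²) = 1/√0.9457 = 1.028; Δt_4 = 1.028 × 118 = 121.3 days.
Total: 607.9 + 322.0 + 249.0 + 121.3 days.

Δt = 1300 days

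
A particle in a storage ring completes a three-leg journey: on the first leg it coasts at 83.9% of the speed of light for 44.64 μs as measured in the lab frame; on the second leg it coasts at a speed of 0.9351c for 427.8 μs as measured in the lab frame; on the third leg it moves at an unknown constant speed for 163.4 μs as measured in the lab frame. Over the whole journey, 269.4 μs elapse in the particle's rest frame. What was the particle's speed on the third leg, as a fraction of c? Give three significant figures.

β = 0.820

Leg 1: β = 0.839; γ = 1/√(1 − 0.839²) = 1/√0.2961 = 1.838; τ_1 = 44.64/1.838 = 24.29 μs.
Leg 2: γ = 1/√(1 − 0.9351²) = 1/√0.1256 = 2.822; τ_2 = 427.8/2.822 = 151.6 μs.
Leg 3: speed unknown; τ_3 = 163.4/γ_3.
Total proper time: 24.29 + 151.6 + τ_3 = 269.4, so τ_3 = 269.4 − 175.9 = 93.50 μs.
γ_3 = 163.4/93.50 = 1.748; β = √(1 − 1/γ²) = √0.6725.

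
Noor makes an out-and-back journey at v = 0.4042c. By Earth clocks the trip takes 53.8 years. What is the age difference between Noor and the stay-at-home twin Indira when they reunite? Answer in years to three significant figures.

Δt − τ = 4.59 years

γ = 1/√(1 − 0.4042²) = 1/√0.8366 = 1.093
Noor's elapsed proper time: τ = 53.8/1.093 = 49.21 years.
Age gap = Δt − τ = 53.8 − 49.21 years.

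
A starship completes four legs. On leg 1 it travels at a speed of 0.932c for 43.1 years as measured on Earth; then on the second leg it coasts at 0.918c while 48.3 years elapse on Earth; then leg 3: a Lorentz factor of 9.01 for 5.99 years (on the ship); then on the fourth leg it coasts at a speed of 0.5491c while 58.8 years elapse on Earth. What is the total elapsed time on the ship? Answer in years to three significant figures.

Leg 1: γ = 1/√(1 − 0.932²) = 1/√0.1314 = 2.759; τ_1 = 43.1/2.759 = 15.62 years.
Leg 2: γ = 1/√(1 − 0.918²) = 1/√0.1573 = 2.522; τ_2 = 48.3/2.522 = 19.15 years.
Leg 3: 5.99 years is already measured on the ship.
Leg 4: γ = 1/√(1 − 0.5491²) = 1/√0.6985 = 1.197; τ_4 = 58.8/1.197 = 49.14 years.
Total: 15.62 + 19.15 + 5.990 + 49.14 years.

τ = 89.9 years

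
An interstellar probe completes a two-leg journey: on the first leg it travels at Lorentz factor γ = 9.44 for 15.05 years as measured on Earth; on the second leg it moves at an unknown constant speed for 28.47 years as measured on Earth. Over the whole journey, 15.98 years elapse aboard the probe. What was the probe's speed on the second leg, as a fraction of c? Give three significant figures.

Leg 1: γ = 9.44; τ_1 = 15.05/9.440 = 1.594 years.
Leg 2: speed unknown; τ_2 = 28.47/γ_2.
Total proper time: 1.594 + τ_2 = 15.98, so τ_2 = 15.98 − 1.594 = 14.39 years.
γ_2 = 28.47/14.39 = 1.979; β = √(1 − 1/γ²) = √0.7447.

β = 0.863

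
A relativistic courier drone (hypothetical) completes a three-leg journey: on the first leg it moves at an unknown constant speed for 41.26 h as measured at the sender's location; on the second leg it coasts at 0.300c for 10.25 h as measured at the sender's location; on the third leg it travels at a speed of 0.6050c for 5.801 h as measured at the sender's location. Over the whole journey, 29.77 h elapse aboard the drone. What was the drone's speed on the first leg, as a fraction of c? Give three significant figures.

β = 0.928

Leg 1: speed unknown; τ_1 = 41.26/γ_1.
Leg 2: γ = 1/√(1 − 0.300²) = 1/√0.9100 = 1.048; τ_2 = 10.25/1.048 = 9.778 h.
Leg 3: γ = 1/√(1 − 0.6050²) = 1/√0.6340 = 1.256; τ_3 = 5.801/1.256 = 4.619 h.
Total proper time: τ_1 + 9.778 + 4.619 = 29.77, so τ_1 = 29.77 − 14.40 = 15.37 h.
γ_1 = 41.26/15.37 = 2.684; β = √(1 − 1/γ²) = √0.8612.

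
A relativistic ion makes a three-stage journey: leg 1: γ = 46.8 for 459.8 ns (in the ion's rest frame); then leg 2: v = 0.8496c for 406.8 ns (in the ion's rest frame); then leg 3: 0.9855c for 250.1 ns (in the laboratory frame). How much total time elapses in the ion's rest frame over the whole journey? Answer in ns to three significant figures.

τ = 909 ns

Leg 1: 459.8 ns is already measured in the ion's rest frame.
Leg 2: 406.8 ns is already measured in the ion's rest frame.
Leg 3: γ = 1/√(1 − 0.9855²) = 1/√0.02879 = 5.894; τ_3 = 250.1/5.894 = 42.44 ns.
Total: 459.8 + 406.8 + 42.44 ns.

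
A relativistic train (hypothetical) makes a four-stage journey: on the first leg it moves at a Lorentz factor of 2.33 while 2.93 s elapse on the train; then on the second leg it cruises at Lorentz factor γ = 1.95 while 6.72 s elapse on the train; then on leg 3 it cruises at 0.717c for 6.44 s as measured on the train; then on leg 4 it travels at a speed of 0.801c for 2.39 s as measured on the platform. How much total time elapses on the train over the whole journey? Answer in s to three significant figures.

Leg 1: 2.93 s is already measured on the train.
Leg 2: 6.72 s is already measured on the train.
Leg 3: 6.44 s is already measured on the train.
Leg 4: γ = 1/√(1 − 0.801²) = 1/√0.3584 = 1.670; τ_4 = 2.39/1.670 = 1.431 s.
Total: 2.930 + 6.720 + 6.440 + 1.431 s.

τ = 17.5 s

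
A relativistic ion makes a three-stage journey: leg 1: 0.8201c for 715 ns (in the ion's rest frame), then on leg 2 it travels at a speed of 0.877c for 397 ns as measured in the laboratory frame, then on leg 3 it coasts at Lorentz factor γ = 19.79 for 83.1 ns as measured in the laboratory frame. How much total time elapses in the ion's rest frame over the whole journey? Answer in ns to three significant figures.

Leg 1: 715 ns is already measured in the ion's rest frame.
Leg 2: γ = 1/√(1 − 0.877²) = 1/√0.2309 = 2.081; τ_2 = 397/2.081 = 190.8 ns.
Leg 3: γ = 19.79; τ_3 = 83.1/19.79 = 4.199 ns.
Total: 715.0 + 190.8 + 4.199 ns.

τ = 910 ns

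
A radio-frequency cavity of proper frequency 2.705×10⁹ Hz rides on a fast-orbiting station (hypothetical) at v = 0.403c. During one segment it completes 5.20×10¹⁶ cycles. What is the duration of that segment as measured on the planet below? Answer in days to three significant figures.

Δt = 243 days

γ = 1/√(1 − 0.403²) = 1/√0.8376 = 1.093
Proper time for N cycles: τ = N/f = 5.20×10¹⁶/(2.705×10⁹) = 1.922×10⁷ s = 222.5 days.
Lab-frame duration Δt = γτ = 1.093 × 222.5 = 243.1 days.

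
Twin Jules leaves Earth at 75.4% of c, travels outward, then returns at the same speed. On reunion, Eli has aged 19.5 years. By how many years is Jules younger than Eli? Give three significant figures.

Δt − τ = 6.69 years

β = 0.754; γ = 1/√(1 − 0.754²) = 1/√0.4315 = 1.522
Jules's elapsed proper time: τ = 19.5/1.522 = 12.81 years.
Age gap = Δt − τ = 19.5 − 12.81 years.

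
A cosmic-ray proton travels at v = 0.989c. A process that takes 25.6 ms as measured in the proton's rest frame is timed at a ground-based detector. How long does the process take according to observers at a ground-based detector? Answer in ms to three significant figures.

Δt = 173 ms

γ = 1/√(1 − 0.989²) = 1/√0.02188 = 6.761
The interval measured in the proton's rest frame is the proper time (both events occur at the same place in that frame); the lab-frame interval is Δt = γτ = 6.761 × 25.6 ms.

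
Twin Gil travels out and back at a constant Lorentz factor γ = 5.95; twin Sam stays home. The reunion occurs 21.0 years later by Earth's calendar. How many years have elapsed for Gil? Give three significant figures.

τ = 3.53 years

γ = 5.95
Gil's clock measures proper time along the trip: τ = Δt/γ = 21.0/5.950 years.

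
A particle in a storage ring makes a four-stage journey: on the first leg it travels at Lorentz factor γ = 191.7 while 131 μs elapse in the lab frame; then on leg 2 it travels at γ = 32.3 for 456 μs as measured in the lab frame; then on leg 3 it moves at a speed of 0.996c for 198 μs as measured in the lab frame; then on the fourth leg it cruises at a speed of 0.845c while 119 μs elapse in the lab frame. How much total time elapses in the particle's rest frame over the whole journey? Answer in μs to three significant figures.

τ = 96.1 μs

Leg 1: γ = 191.7; τ_1 = 131/191.7 = 0.6834 μs.
Leg 2: γ = 32.3; τ_2 = 456/32.30 = 14.12 μs.
Leg 3: γ = 1/√(1 − 0.996²) = 1/√0.007984 = 11.19; τ_3 = 198/11.19 = 17.69 μs.
Leg 4: γ = 1/√(1 − 0.845²) = 1/√0.2860 = 1.870; τ_4 = 119/1.870 = 63.64 μs.
Total: 0.6834 + 14.12 + 17.69 + 63.64 μs.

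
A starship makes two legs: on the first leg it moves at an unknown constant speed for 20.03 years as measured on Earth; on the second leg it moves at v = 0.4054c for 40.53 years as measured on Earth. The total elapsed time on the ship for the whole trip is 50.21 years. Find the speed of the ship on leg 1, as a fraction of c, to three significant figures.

β = 0.754

Leg 1: speed unknown; τ_1 = 20.03/γ_1.
Leg 2: γ = 1/√(1 − 0.4054²) = 1/√0.8357 = 1.094; τ_2 = 40.53/1.094 = 37.05 years.
Total proper time: τ_1 + 37.05 = 50.21, so τ_1 = 50.21 − 37.05 = 13.16 years.
γ_1 = 20.03/13.16 = 1.522; β = √(1 − 1/γ²) = √0.5683.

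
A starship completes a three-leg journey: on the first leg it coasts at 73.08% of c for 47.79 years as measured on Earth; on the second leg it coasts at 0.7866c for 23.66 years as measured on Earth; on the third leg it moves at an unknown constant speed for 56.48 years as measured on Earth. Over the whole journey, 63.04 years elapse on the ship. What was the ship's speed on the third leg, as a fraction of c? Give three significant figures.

Leg 1: β = 0.7308; γ = 1/√(1 − 0.7308²) = 1/√0.4659 = 1.465; τ_1 = 47.79/1.465 = 32.62 years.
Leg 2: γ = 1/√(1 − 0.7866²) = 1/√0.3813 = 1.620; τ_2 = 23.66/1.620 = 14.61 years.
Leg 3: speed unknown; τ_3 = 56.48/γ_3.
Total proper time: 32.62 + 14.61 + τ_3 = 63.04, so τ_3 = 63.04 − 47.23 = 15.81 years.
γ_3 = 56.48/15.81 = 3.572; β = √(1 − 1/γ²) = √0.9216.

β = 0.960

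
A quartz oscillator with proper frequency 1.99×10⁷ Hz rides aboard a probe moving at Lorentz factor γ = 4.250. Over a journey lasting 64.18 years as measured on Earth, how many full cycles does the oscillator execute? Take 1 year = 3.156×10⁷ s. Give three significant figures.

N = 9.48×10¹⁵

γ = 4.250
The oscillator's own cycle count is N = f × τ where τ is the proper time aboard the probe. τ = Δt/γ = 64.18/4.250 = 15.10 years = 4.766×10⁸ s.
N = 1.99×10⁷ × 4.766×10⁸ = 9.484×10¹⁵.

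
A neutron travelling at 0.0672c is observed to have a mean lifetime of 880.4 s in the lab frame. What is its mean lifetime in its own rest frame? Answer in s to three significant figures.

γ = 1/√(1 − 0.0672²) = 1/√0.9955 = 1.002
The lab-frame lifetime is the dilated interval; the proper lifetime is τ₀ = Δt/γ = 880.4/1.002 s.

τ₀ = 878 s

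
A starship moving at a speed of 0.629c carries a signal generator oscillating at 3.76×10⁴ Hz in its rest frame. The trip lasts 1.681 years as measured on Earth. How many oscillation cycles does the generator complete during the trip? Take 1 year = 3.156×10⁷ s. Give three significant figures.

γ = 1/√(1 − 0.629²) = 1/√0.6044 = 1.286
The oscillator's own cycle count is N = f × τ where τ is the proper time on the ship. τ = Δt/γ = 1.681/1.286 = 1.307 years = 4.124×10⁷ s.
N = 3.76×10⁴ × 4.124×10⁷ = 1.551×10¹².

N = 1.55×10¹²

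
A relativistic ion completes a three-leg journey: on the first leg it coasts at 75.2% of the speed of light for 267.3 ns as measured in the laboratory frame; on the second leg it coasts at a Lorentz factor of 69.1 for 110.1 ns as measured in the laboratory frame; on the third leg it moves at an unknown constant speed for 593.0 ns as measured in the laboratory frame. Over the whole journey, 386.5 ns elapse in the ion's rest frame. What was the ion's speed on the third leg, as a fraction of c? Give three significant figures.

Leg 1: β = 0.752; γ = 1/√(1 − 0.752²) = 1/√0.4345 = 1.517; τ_1 = 267.3/1.517 = 176.2 ns.
Leg 2: γ = 69.1; τ_2 = 110.1/69.10 = 1.593 ns.
Leg 3: speed unknown; τ_3 = 593.0/γ_3.
Total proper time: 176.2 + 1.593 + τ_3 = 386.5, so τ_3 = 386.5 − 177.8 = 208.7 ns.
γ_3 = 593.0/208.7 = 2.841; β = √(1 − 1/γ²) = √0.8761.

β = 0.936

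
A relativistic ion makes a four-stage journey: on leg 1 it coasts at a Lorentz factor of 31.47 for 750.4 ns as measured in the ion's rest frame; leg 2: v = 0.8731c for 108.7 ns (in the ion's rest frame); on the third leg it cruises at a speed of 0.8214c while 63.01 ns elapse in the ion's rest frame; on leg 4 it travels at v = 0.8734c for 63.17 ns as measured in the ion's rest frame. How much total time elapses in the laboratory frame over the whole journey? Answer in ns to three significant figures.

Leg 1: γ = 31.47; Δt_1 = 31.47 × 750.4 = 2.362×10⁴ ns.
Leg 2: γ = 1/√(1 − 0.8731²) = 1/√0.2377 = 2.051; Δt_2 = 2.051 × 108.7 = 223.0 ns.
Leg 3: γ = 1/√(1 − 0.8214²) = 1/√0.3253 = 1.753; Δt_3 = 1.753 × 63.01 = 110.5 ns.
Leg 4: γ = 1/√(1 − 0.8734²) = 1/√0.2372 = 2.053; Δt_4 = 2.053 × 63.17 = 129.7 ns.
Total: 2.362×10⁴ + 223.0 + 110.5 + 129.7 ns.

Δt = 2.41×10⁴ ns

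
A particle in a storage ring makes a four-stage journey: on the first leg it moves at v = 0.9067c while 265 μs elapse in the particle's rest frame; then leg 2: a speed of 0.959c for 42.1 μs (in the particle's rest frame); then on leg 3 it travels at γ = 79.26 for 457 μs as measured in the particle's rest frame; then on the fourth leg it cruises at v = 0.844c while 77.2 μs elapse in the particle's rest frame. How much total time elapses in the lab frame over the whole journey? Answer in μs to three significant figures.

Δt = 3.71×10⁴ μs

Leg 1: γ = 1/√(1 − 0.9067²) = 1/√0.1779 = 2.371; Δt_1 = 2.371 × 265 = 628.3 μs.
Leg 2: γ = 1/√(1 − 0.959²) = 1/√0.08032 = 3.529; Δt_2 = 3.529 × 42.1 = 148.6 μs.
Leg 3: γ = 79.26; Δt_3 = 79.26 × 457 = 3.622×10⁴ μs.
Leg 4: γ = 1/√(1 − 0.844²) = 1/√0.2877 = 1.864; Δt_4 = 1.864 × 77.2 = 143.9 μs.
Total: 628.3 + 148.6 + 3.622×10⁴ + 143.9 μs.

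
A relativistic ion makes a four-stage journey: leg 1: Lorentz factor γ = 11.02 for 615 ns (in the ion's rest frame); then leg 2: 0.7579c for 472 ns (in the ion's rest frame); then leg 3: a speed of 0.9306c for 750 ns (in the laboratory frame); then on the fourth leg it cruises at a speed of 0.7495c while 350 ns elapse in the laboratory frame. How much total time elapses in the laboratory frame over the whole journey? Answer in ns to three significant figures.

Δt = 8600 ns

Leg 1: γ = 11.02; Δt_1 = 11.02 × 615 = 6777 ns.
Leg 2: γ = 1/√(1 − 0.7579²) = 1/√0.4256 = 1.533; Δt_2 = 1.533 × 472 = 723.5 ns.
Leg 3: 750 ns is already measured in the laboratory frame.
Leg 4: 350 ns is already measured in the laboratory frame.
Total: 6777 + 723.5 + 750.0 + 350.0 ns.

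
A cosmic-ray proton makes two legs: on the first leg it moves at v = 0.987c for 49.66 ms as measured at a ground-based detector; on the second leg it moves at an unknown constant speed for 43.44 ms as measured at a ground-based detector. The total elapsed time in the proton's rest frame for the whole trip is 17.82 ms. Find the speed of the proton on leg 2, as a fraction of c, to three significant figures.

Leg 1: γ = 1/√(1 − 0.987²) = 1/√0.02583 = 6.222; τ_1 = 49.66/6.222 = 7.981 ms.
Leg 2: speed unknown; τ_2 = 43.44/γ_2.
Total proper time: 7.981 + τ_2 = 17.82, so τ_2 = 17.82 − 7.981 = 9.839 ms.
γ_2 = 43.44/9.839 = 4.415; β = √(1 − 1/γ²) = √0.9487.

β = 0.974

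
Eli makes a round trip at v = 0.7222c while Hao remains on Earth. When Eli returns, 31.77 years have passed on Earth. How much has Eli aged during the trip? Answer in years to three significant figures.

τ = 22.0 years

γ = 1/√(1 − 0.7222²) = 1/√0.4784 = 1.446
Eli's clock measures proper time along the trip: τ = Δt/γ = 31.77/1.446 years.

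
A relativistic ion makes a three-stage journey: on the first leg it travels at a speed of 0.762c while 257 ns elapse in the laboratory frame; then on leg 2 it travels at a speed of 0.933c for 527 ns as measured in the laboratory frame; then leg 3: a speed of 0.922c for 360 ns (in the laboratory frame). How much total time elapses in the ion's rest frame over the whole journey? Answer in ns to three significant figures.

Leg 1: γ = 1/√(1 − 0.762²) = 1/√0.4194 = 1.544; τ_1 = 257/1.544 = 166.4 ns.
Leg 2: γ = 1/√(1 − 0.933²) = 1/√0.1295 = 2.779; τ_2 = 527/2.779 = 189.7 ns.
Leg 3: γ = 1/√(1 − 0.922²) = 1/√0.1499 = 2.583; τ_3 = 360/2.583 = 139.4 ns.
Total: 166.4 + 189.7 + 139.4 ns.

τ = 495 ns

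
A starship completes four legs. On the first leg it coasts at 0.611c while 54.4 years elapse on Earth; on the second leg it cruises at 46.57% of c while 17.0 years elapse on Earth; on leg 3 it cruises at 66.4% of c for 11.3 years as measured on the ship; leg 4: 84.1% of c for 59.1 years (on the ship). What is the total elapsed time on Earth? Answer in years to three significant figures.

Δt = 196 years

Leg 1: 54.4 years is already measured on Earth.
Leg 2: 17.0 years is already measured on Earth.
Leg 3: β = 0.664; γ = 1/√(1 − 0.664²) = 1/√0.5591 = 1.337; Δt_3 = 1.337 × 11.3 = 15.11 years.
Leg 4: β = 0.841; γ = 1/√(1 − 0.841²) = 1/√0.2927 = 1.848; Δt_4 = 1.848 × 59.1 = 109.2 years.
Total: 54.40 + 17.00 + 15.11 + 109.2 years.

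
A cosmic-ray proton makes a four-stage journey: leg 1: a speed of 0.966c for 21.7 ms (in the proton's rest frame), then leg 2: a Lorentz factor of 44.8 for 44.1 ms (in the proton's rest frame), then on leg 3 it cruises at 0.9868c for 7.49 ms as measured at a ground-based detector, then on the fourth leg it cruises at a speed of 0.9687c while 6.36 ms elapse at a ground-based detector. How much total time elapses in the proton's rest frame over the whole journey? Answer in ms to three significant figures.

τ = 68.6 ms

Leg 1: 21.7 ms is already measured in the proton's rest frame.
Leg 2: 44.1 ms is already measured in the proton's rest frame.
Leg 3: γ = 1/√(1 − 0.9868²) = 1/√0.02623 = 6.175; τ_3 = 7.49/6.175 = 1.213 ms.
Leg 4: γ = 1/√(1 − 0.9687²) = 1/√0.06162 = 4.028; τ_4 = 6.36/4.028 = 1.579 ms.
Total: 21.70 + 44.10 + 1.213 + 1.579 ms.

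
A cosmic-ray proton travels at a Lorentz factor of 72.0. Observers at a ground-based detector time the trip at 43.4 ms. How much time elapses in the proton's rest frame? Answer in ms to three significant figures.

γ = 72.0
The interval measured at a ground-based detector is the dilated one; the clock in the proton's rest frame measures the proper time τ = Δt/γ = 43.4/72.00 ms.

τ = 0.603 ms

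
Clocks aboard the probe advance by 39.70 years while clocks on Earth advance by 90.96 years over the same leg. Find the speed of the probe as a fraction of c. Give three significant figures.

β = 0.900

The proper time is measured aboard the probe (both events occur at the probe's location); Δt is measured on Earth. γ = Δt/τ = 90.96/39.70 = 2.291.
β = √(1 − 1/γ²) = √(1 − 0.1905) = √0.8095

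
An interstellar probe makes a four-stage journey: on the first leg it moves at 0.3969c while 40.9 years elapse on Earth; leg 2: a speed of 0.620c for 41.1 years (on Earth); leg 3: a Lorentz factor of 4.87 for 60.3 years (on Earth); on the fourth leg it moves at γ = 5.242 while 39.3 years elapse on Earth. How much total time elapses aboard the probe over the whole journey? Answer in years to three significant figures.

τ = 89.7 years

Leg 1: γ = 1/√(1 − 0.3969²) = 1/√0.8425 = 1.089; τ_1 = 40.9/1.089 = 37.54 years.
Leg 2: γ = 1/√(1 − 0.620²) = 1/√0.6156 = 1.275; τ_2 = 41.1/1.275 = 32.25 years.
Leg 3: γ = 4.87; τ_3 = 60.3/4.870 = 12.38 years.
Leg 4: γ = 5.242; τ_4 = 39.3/5.242 = 7.497 years.
Total: 37.54 + 32.25 + 12.38 + 7.497 years.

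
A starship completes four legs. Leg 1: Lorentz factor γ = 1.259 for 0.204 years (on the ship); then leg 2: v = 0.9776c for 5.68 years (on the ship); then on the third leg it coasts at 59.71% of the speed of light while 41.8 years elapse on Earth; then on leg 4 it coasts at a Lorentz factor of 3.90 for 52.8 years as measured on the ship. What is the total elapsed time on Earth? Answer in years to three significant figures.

Leg 1: γ = 1.259; Δt_1 = 1.259 × 0.204 = 0.2568 years.
Leg 2: γ = 1/√(1 − 0.9776²) = 1/√0.04430 = 4.751; Δt_2 = 4.751 × 5.68 = 26.99 years.
Leg 3: 41.8 years is already measured on Earth.
Leg 4: γ = 3.90; Δt_4 = 3.900 × 52.8 = 205.9 years.
Total: 0.2568 + 26.99 + 41.80 + 205.9 years.

Δt = 275 years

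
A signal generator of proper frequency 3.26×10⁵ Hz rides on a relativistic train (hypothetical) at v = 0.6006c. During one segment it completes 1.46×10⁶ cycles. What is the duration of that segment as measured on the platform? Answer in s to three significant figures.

Δt = 5.60 s

γ = 1/√(1 − 0.6006²) = 1/√0.6393 = 1.251
Proper time for N cycles: τ = N/f = 1.46×10⁶/(3.26×10⁵) = 4.479×10⁰ s = 4.479 s.
Lab-frame duration Δt = γτ = 1.251 × 4.479 = 5.601 s.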